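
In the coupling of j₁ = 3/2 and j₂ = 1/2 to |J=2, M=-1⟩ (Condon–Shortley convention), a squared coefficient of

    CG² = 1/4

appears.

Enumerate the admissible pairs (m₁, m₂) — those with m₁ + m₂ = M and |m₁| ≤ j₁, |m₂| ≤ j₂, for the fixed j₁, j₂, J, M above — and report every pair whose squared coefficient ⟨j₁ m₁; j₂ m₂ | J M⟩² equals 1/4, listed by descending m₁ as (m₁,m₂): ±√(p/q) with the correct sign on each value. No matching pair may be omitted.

Admissible pairs with m₁+m₂ = M = -1: (-3/2,1/2), (-1/2,-1/2)
  (m₁,m₂)=(-1/2,-1/2): CG² = 3/4, CG = +√(3/4)
  (m₁,m₂)=(-3/2,1/2): CG² = 1/4, CG = +√(1/4)   ← matches the target
Pairs with CG² = 1/4: (-3/2,1/2): +√(1/4)

(-3/2,1/2): +√(1/4)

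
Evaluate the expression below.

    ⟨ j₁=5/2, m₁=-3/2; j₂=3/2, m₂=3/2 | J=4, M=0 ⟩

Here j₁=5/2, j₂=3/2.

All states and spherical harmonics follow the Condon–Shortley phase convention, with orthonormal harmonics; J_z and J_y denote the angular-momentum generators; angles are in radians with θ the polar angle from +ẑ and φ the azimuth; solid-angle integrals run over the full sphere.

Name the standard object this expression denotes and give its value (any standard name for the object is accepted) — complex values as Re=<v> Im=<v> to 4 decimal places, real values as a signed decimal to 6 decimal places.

This is a Clebsch–Gordan (vector-coupling) coefficient.
√[9·0!5!3!/9! · 1!4!3!0!4!4!] = √(10368/7)
  +(−1)^0/∏(0,0,4,3,1,0)! = 1/144  (running 1/144)
⟨..|..⟩ = √(10368/7)·(1/144) = +0.267261

Clebsch–Gordan coefficient, +√(1/14) ≈ +0.267261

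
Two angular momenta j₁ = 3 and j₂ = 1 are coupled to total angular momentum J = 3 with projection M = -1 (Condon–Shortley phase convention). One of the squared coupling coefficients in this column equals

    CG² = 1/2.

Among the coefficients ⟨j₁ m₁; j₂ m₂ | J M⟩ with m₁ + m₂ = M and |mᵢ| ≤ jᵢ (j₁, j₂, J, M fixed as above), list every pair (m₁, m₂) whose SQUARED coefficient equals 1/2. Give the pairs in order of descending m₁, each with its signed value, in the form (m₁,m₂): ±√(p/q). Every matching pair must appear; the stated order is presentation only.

(0,-1): +√(1/2)

Admissible pairs with m₁+m₂ = M = -1: (-2,1), (-1,0), (0,-1)
  (m₁,m₂)=(0,-1): CG² = 1/2, CG = +√(1/2)   ← matches the target
  (m₁,m₂)=(-1,0): CG² = 1/12, CG = −√(1/12)
  (m₁,m₂)=(-2,1): CG² = 5/12, CG = −√(5/12)
Pairs with CG² = 1/2: (0,-1): +√(1/2)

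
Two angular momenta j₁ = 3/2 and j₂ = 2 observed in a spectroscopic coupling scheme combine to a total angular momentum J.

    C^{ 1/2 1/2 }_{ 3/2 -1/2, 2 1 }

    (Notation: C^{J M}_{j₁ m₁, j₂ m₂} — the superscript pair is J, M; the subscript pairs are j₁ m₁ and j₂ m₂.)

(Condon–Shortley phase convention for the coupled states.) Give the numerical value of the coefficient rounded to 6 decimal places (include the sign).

+0.547723

√[2·3!0!1!/5! · 1!2!3!1!1!0!] = √(6/5)
  +(−1)^2/∏(2,1,0,1,0,0)! = 1/2  (running 1/2)
⟨..|..⟩ = √(6/5)·(1/2) = +0.547723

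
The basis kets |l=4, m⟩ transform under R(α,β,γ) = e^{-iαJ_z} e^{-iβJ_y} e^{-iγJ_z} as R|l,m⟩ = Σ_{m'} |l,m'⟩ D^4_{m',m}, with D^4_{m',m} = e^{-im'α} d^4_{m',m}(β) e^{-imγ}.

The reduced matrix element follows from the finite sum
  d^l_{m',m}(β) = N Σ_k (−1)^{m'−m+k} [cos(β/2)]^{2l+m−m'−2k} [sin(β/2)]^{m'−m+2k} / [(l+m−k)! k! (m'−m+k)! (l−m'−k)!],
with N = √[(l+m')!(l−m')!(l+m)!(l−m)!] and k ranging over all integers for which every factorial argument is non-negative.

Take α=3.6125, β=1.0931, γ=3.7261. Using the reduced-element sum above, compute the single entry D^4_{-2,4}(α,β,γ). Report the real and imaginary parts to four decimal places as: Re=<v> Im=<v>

Re=0.0132 Im=-0.0750

Split into d^4_{-2,4}(β=1.0931) × two z-phases.
With c≡cos(β/2)=0.854323 and s≡sin(β/2)=0.519743, N=[2·720·40320·1]^{1/2}=7619.763776
k: max(0,(4)−(-2))=6 … min(4+(4),4−(-2))=6
  k=6: (−1)^0·7619.7638/(1440)·0.8543^2·0.5197^6 = +0.076130
d^4_{-2,4}(1.0931) = +0.076130
Phases: e^{-i·(-2)·3.6125}=+0.588322+0.808627i, e^{-i·(4)·3.7261}=-0.694146-0.719834i ⇒ D=+0.013223-0.074973i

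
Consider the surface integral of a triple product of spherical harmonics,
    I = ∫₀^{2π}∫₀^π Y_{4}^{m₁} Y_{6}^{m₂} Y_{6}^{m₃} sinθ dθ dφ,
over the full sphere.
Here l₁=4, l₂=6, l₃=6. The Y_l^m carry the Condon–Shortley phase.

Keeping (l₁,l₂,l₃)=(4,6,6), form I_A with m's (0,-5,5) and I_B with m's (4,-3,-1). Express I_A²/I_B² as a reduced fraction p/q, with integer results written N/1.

121/343

l's match ⇒ only the (l;m) 3-j factors differ between A and B.
A: triangle coeff Δ(4,6,6) = 1/15315300; Σ_t [0,1]: t=0:+1/2903040 t=1:−1/1451520 = -1/2903040; (3j)²=11/1547 [(4 6 6; 0 -5 5)], sign=+1
B: triangle coeff Δ(4,6,6) = 1/15315300; Σ_t [0,0]: t=0:+1/414720 = 1/414720; (3j)²=49/2431 [(4 6 6; 4 -3 -1)], sign=-1
I_A²/I_B² = (11/1547)/(49/2431) = 121/343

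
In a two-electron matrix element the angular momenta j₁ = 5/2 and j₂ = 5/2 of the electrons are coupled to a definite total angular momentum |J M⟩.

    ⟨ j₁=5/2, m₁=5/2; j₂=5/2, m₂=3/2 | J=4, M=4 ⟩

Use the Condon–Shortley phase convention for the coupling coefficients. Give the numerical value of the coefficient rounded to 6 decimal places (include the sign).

+√(1/2) ≈ +0.707107

√[9·1!4!4!/10! · 5!0!4!1!8!0!] = √(165888)
  +(−1)^0/∏(0,1,0,4,4,0)! = 1/576  (running 1/576)
⟨..|..⟩ = √(165888)·(1/576) = +0.707107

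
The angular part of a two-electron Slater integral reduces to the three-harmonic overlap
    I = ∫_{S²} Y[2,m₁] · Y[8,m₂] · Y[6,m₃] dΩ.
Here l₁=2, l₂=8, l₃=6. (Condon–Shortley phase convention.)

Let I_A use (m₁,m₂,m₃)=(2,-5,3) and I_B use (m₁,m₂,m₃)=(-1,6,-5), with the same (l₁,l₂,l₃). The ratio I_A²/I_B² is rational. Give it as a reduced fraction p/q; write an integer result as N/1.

55/56

Same 2,8,6: normalisation and zero-m 3j drop out of the ratio.
A: Δ: 4! 0! 12! / 17! → 1/30940; sum: t=0:+1/52254720 = 1/52254720; 3j²(2 8 6; 2 -5 3) = Δ·Π!·Σ² = 11/476  (sign -1)
B: Δ: 4! 0! 12! / 17! → 1/30940; sum: t=3:−1/239500800 = -1/239500800; 3j²(2 8 6; -1 6 -5) = Δ·Π!·Σ² = 2/85  (sign +1)
I_A²/I_B² = (11/476)/(2/85) = 55/56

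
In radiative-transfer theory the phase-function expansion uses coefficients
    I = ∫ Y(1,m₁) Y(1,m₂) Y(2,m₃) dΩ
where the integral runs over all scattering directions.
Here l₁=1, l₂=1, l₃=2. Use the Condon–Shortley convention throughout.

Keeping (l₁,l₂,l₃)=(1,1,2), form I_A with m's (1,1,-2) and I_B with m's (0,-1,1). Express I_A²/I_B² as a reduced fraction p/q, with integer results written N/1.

2/1

l's match ⇒ only the (l;m) 3-j factors differ between A and B.
A: triangle coeff Δ(1,1,2) = 1/30; Σ_t [0,0]: t=0:+1/4 = 1/4; (3j)²=1/5 [(1 1 2; 1 1 -2)], sign=+1
B: triangle coeff Δ(1,1,2) = 1/30; Σ_t [0,0]: t=0:+1/2 = 1/2; (3j)²=1/10 [(1 1 2; 0 -1 1)], sign=-1
I_A²/I_B² = (1/5)/(1/10) = 2/1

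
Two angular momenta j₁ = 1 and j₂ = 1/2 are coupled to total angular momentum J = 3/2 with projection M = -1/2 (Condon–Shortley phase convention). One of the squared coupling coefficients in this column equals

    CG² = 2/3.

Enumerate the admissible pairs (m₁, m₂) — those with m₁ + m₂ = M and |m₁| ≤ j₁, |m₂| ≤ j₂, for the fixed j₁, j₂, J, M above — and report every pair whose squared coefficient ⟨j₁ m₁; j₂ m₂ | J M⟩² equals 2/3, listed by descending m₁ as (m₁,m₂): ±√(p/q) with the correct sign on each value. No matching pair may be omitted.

Admissible pairs with m₁+m₂ = M = -1/2: (-1,1/2), (0,-1/2)
  (m₁,m₂)=(0,-1/2): CG² = 2/3, CG = +√(2/3)   ← matches the target
  (m₁,m₂)=(-1,1/2): CG² = 1/3, CG = +√(1/3)
Pairs with CG² = 2/3: (0,-1/2): +√(2/3)

(0,-1/2): +√(2/3)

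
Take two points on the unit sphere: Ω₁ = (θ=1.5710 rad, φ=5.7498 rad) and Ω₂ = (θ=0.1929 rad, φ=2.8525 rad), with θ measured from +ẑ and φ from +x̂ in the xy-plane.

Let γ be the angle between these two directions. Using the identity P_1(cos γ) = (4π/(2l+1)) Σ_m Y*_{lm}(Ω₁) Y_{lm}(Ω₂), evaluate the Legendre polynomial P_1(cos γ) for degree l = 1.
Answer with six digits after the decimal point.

-0.186214

Summing Y*_{l m}(θ₁,φ₁)·Y_{l m}(θ₂,φ₂) over m ∈ [−1, 1]; prefactor 4π/(2·1+1) = 4.188790:
  term(m=-1) = (-0.022204, 0.005535)   from Y*(Ω₁)=(0.297502, -0.175667), Y(Ω₂)=(-0.063485, -0.018882)
  term(m=+0) = (-0.000048, -0.000000)   from Y*(Ω₁)=(-0.000100, -0.000000), Y(Ω₂)=(0.479540, 0.000000)
  term(m=+1) = (-0.022204, -0.005535)   from Y*(Ω₁)=(-0.297502, -0.175667), Y(Ω₂)=(0.063485, -0.018882)
Σ over m = (-0.044455, 0.000000); ×(4π/3) → (-0.186214, 0.000000). Real part: -0.186214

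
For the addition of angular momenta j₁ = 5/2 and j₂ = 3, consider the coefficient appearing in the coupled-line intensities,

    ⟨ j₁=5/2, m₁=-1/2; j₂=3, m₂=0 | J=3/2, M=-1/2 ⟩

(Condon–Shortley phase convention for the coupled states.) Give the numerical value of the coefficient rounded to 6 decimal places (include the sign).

j₁+j₂−J=4  J+j₁−j₂=1  J−j₁+j₂=2  j₁+j₂+J+1=8
(j₁±m₁, j₂±m₂, J±M) = (2,3,3,3,1,2)
P² = 144/35
sum k=2..3:
  [2] +1/4 = 1/4
  [3] −1/12 = -1/12
S = 1/6
C² = P²·S² = 4/35 ; C = +0.338062

+√(4/35) = +0.338062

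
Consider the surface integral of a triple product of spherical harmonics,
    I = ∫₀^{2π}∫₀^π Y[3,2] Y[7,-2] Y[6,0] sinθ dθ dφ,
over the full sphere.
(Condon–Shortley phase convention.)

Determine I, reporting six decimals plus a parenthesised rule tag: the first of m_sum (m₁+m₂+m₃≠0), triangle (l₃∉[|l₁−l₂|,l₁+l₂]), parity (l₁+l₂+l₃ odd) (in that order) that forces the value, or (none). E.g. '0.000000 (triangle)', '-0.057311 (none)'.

Checks pass: Σm=0; 16 even; l₃=6∈[4,10].
(2·3+1)(2·7+1)(2·6+1) = 1365
Δ: 4! 2! 10! / 17! → 1/2042040
sum: t=1:−1/207360 t=2:+1/57600 t=3:−1/207360 = 1/129600
3j²(3 7 6; 0 0 0) = Δ·Π!·Σ² = 168/12155  (sign +1)
sum: t=0:+1/345600 t=1:−1/207360 = -1/518400
3j²(3 7 6; 2 -2 0) = Δ·Π!·Σ² = 12/2431  (sign -1)
combine: 4πI² = 1365·168/12155·12/2431 = 42336/454597
take √, sign -1: I = -0.08608683
No selection rule forces the value: the integral is nonzero (none).

-0.086087 (none)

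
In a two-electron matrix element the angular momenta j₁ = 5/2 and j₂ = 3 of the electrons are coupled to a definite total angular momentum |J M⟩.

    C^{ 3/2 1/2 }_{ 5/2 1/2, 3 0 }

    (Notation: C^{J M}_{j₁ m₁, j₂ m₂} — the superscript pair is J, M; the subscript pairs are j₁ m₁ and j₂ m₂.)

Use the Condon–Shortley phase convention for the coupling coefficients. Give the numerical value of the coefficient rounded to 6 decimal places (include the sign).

j₁+j₂−J=4  J+j₁−j₂=1  J−j₁+j₂=2  j₁+j₂+J+1=8
(j₁±m₁, j₂±m₂, J±M) = (3,2,3,3,2,1)
P² = 144/35
sum k=1..2:
  [1] −1/12 = -1/12
  [2] +1/4 = 1/4
S = 1/6
C² = P²·S² = 4/35 ; C = +0.338062

+√(4/35) = +0.338062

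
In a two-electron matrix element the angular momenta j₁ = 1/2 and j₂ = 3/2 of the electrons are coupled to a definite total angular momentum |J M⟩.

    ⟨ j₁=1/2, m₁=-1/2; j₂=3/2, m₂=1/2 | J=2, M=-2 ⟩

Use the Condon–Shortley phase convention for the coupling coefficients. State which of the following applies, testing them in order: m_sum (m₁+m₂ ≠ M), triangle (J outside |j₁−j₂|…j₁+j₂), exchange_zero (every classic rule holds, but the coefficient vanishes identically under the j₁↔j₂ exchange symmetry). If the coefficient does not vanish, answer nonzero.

m-sum: m₁+m₂ = -1/2+1/2 = 0, M = -2  ✗ ⇒ coefficient is 0

m_sum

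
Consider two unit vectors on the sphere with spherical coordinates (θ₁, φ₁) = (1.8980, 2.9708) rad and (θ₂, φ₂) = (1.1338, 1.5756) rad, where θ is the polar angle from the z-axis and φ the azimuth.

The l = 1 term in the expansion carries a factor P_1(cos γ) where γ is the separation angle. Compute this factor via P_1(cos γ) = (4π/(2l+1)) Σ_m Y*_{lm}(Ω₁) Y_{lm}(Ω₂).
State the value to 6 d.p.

0.013860

Summing Y*_{l m}(θ₁,φ₁)·Y_{l m}(θ₂,φ₂) over m ∈ [−1, 1]; prefactor 4π/(2·1+1) = 4.188790:
  m=-1: Y*=(-0.322404, 0.055606)  Y=(-0.001504, -0.313023)  product (0.017891, 0.100836)
  m=+0: Y*=(-0.157035, -0.000000)  Y=(0.206786, 0.000000)  product (-0.032473, -0.000000)
  m=+1: Y*=(0.322404, 0.055606)  Y=(0.001504, -0.313023)  product (0.017891, -0.100836)
Accumulated sum (0.003309, 0.000000); after 4π/(2l+1) scaling, (0.013860, 0.000000) ⇒ P_1 = 0.013860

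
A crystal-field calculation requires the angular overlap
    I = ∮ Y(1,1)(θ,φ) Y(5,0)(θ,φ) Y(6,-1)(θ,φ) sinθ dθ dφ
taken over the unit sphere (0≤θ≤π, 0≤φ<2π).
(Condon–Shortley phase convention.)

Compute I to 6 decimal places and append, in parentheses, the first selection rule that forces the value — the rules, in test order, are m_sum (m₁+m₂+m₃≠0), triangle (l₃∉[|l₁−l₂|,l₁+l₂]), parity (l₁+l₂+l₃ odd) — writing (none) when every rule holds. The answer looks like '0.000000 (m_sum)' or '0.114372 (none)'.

-0.187239 (none)

Checks pass: Σm=0; 12 even; l₃=6∈[4,6].
(2·1+1)(2·5+1)(2·6+1) = 429
Δ: 0! 2! 10! / 13! → 1/858
sum: t=0:+1/14400 = 1/14400
3j²(1 5 6; 0 0 0) = Δ·Π!·Σ² = 6/143  (sign +1)
sum: t=0:+1/28800 = 1/28800
3j²(1 5 6; 1 0 -1) = Δ·Π!·Σ² = 7/286  (sign -1)
combine: 4πI² = 429·6/143·7/286 = 63/143
take √, sign -1: I = -0.18723944
No selection rule forces the value: the integral is nonzero (none).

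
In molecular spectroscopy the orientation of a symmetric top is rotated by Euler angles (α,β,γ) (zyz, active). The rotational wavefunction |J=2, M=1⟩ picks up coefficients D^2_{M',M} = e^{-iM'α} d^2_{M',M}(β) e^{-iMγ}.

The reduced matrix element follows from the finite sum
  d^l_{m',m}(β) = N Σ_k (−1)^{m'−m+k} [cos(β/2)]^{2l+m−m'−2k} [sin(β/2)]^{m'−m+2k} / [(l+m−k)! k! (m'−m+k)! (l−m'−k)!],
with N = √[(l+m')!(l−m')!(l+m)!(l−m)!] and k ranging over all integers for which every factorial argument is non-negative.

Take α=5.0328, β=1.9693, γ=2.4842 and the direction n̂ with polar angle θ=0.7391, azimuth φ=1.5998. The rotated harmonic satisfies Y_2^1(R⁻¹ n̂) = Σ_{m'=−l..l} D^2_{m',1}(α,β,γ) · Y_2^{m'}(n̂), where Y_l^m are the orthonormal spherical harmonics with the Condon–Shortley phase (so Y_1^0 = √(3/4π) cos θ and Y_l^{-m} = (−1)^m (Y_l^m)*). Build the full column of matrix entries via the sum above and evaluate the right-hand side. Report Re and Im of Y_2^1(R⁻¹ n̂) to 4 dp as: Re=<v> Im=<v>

Re=0.3127 Im=0.0749

Need the full column D^2_{m',1} for m'=−2..2 at α=5.0328, β=1.9693, γ=2.4842.
cos(β/2)=0.553155, sin(β/2)=0.833079
d^2_{-2,1}: single k=3 term ⇒ +0.639638;  D = +0.172203+0.616022i
d^2_{-1,1}: k∈[2..3] ⇒ +0.637069 -0.481664 = +0.155405;  D = -0.128873+0.086848i
d^2_{0,1}: k∈[1..2] ⇒ +0.345383 -0.783394 = -0.438010;  D = +0.346724+0.267648i
d^2_{1,1}: k∈[0..1] ⇒ +0.093624 -0.637069 = -0.543445;  D = -0.179685+0.512880i
d^2_{2,1}: single k=0 term ⇒ -0.282004;  D = -0.281966-0.004673i
Y_2^{m'}(θ=0.7391,φ=1.5998) and Σ D·Y over m':
  (+0.1722+0.6160i)·(-0.1750+0.0102i)  (-0.1289+0.0868i)·(-0.0112-0.3845i)  (+0.3467+0.2676i)·(+0.2014+0.0000i)  (-0.1797+0.5129i)·(+0.0112-0.3845i)  (-0.2820-0.0047i)·(-0.1750-0.0102i)
Y_2^1(R⁻¹ n̂) = +0.312746+0.074933i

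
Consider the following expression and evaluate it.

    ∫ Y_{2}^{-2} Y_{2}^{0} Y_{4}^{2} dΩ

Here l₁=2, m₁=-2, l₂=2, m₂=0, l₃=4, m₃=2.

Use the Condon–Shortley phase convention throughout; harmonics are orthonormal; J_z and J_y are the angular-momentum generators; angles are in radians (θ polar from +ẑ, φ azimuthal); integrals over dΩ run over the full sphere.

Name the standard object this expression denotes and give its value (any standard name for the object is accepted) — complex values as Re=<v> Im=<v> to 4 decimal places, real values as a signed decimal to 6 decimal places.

This is a Gaunt coefficient — the integral of a triple product of spherical harmonics over the sphere.
Rules hold: Σm=0, L=8 even, 0≤4≤4.
N = 5·5·9 = 225
Δ = 0!·4!·4!/9! = 1/630
Racah Σ t=0..0: t=0:+1/16 = 1/16
⇒ 3j(2 2 4; 0 0 0)² = 2/35, sgn +1
Racah Σ t=0..0: t=0:+1/96 = 1/96
⇒ 3j(2 2 4; -2 0 2)² = 1/42, sgn +1
4πI² = N·(3j₀)²·(3jₘ)² = 15/49
I = +1·√(0.306122/4π) = 0.15607835

Gaunt coefficient, +0.156078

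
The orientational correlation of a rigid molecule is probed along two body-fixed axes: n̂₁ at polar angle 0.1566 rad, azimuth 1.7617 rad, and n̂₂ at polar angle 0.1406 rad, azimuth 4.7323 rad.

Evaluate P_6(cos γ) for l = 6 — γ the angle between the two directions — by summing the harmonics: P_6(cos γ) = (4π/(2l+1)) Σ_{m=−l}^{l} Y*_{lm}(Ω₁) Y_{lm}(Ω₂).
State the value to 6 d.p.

Term-by-term m-sum for l=6 (normalisation 4π/13 = 0.966644):
  term(m=-6) = +0.000000+0.000000i   from Y*(Ω₁)=-0.000003-0.000006i, Y(Ω₂)=-0.000004+0.000000i
  term(m=-5) = -0.000000-0.000000i   from Y*(Ω₁)=-0.000124+0.000088i, Y(Ω₂)=+0.000009+0.000089i
  term(m=-4) = +0.000002+0.000002i   from Y*(Ω₁)=+0.001484+0.001421i, Y(Ω₂)=+0.001342-0.000107i
  term(m=-3) = -0.000227-0.000128i   from Y*(Ω₁)=+0.010228-0.015862i, Y(Ω₂)=-0.000825-0.013792i
  term(m=-2) = +0.010684+0.003803i   from Y*(Ω₁)=-0.109187-0.043840i, Y(Ω₂)=-0.096314+0.003837i
  term(m=-1) = -0.186584-0.032219i   from Y*(Ω₁)=-0.086029+0.445154i, Y(Ω₂)=+0.008315+0.417538i
  term(m=+0) = +0.629827+0.000000i   from Y*(Ω₁)=+0.771344-0.000000i, Y(Ω₂)=+0.816532+0.000000i
  term(m=+1) = -0.186584+0.032219i   from Y*(Ω₁)=+0.086029+0.445154i, Y(Ω₂)=-0.008315+0.417538i
  term(m=+2) = +0.010684-0.003803i   from Y*(Ω₁)=-0.109187+0.043840i, Y(Ω₂)=-0.096314-0.003837i
  term(m=+3) = -0.000227+0.000128i   from Y*(Ω₁)=-0.010228-0.015862i, Y(Ω₂)=+0.000825-0.013792i
  term(m=+4) = +0.000002-0.000002i   from Y*(Ω₁)=+0.001484-0.001421i, Y(Ω₂)=+0.001342+0.000107i
  term(m=+5) = -0.000000+0.000000i   from Y*(Ω₁)=+0.000124+0.000088i, Y(Ω₂)=-0.000009+0.000089i
  term(m=+6) = +0.000000-0.000000i   from Y*(Ω₁)=-0.000003+0.000006i, Y(Ω₂)=-0.000004-0.000000i
Total Σ_m = +0.277577+0.000000i. Multiply by 0.966644: +0.268318+0.000000i. P_6(cos γ) = 0.268318

0.268318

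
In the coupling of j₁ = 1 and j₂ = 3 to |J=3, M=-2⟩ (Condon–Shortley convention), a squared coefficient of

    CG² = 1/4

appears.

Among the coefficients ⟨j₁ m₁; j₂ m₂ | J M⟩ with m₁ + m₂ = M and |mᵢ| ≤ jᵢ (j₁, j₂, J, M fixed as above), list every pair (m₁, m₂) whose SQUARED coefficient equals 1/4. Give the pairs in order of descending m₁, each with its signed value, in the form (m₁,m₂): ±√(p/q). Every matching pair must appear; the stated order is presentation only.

(1,-3): +√(1/4)

Admissible pairs with m₁+m₂ = M = -2: (-1,-1), (0,-2), (1,-3)
  (m₁,m₂)=(1,-3): CG² = 1/4, CG = +√(1/4)   ← matches the target
  (m₁,m₂)=(0,-2): CG² = 1/3, CG = +√(1/3)
  (m₁,m₂)=(-1,-1): CG² = 5/12, CG = −√(5/12)
Pairs with CG² = 1/4: (1,-3): +√(1/4)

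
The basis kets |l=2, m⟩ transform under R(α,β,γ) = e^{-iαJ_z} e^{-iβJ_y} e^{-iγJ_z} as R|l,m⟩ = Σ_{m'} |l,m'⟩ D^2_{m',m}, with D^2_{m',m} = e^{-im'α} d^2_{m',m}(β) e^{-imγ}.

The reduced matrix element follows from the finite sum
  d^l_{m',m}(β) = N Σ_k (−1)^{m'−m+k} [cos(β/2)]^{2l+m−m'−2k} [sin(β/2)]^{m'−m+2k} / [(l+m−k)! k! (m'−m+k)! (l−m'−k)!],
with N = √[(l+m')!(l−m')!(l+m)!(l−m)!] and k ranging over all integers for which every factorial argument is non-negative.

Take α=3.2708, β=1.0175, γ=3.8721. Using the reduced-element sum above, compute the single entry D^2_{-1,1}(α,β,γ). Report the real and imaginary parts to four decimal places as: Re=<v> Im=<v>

D^2_{-1,1}(3.2708,1.0175,3.8721) = e^{-i·-1·3.2708}·d^2_{-1,1}(1.0175)·e^{-i·1·3.8721}. Compute d first:
c=cos(1.017500/2)=0.873354, s=sin(1.017500/2)=0.487086; N=√[1·6·6·1]=6.000000
The bounds max(0,m−m')=2 and min(l+m,l−m')=3 give 2 terms
  k=2: (−1)^0·6.0000/(2)·0.8734^2·0.4871^2 = +0.542892
  k=3: (−1)^1·6.0000/(6)·0.8734^0·0.4871^4 = -0.056289
d^2_{-1,1}(1.0175) = +0.542892 -0.056289 = +0.486603
Phases: e^{-i·(-1)·3.2708}=-0.991664-0.128848i, e^{-i·(1)·3.8721}=-0.744836+0.667248i ⇒ D=+0.401253-0.275278i

Re=0.4013 Im=-0.2753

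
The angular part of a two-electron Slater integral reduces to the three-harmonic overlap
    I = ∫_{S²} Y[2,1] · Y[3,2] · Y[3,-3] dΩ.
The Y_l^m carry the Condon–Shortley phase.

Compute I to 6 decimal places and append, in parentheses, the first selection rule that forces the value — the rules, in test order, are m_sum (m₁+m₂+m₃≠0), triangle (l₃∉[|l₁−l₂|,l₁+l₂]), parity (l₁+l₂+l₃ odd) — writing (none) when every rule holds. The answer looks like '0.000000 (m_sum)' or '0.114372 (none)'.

-0.210261 (none)

m-sum 0 ✓  L=8 even ✓  1≤3≤5 ✓
Π(2lᵢ+1) = 5×7×7 = 245
triangle coeff Δ(2,3,3) = 1/3780
Σ_t [0,2]: t=0:+1/24 t=1:−1/4 t=2:+1/24 = -1/6
(3j)²=4/105 [(2 3 3; 0 0 0)], sign=+1
Σ_t [1,1]: t=1:−1/48 = -1/48
(3j)²=5/84 [(2 3 3; 1 2 -3)], sign=-1
⇒ 4πI² = 5/9
I = (-1)√(5/9/(4π)) = -0.21026104
No selection rule forces the value: the integral is nonzero (none).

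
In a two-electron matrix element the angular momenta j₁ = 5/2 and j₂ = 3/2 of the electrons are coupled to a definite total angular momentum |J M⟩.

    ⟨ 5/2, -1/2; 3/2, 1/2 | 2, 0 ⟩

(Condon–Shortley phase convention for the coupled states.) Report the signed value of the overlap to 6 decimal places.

−√(1/14) = -0.267261

√[5·2!3!1!/7! · 2!3!2!1!2!2!] = √(8/7)
  +(−1)^1/∏(1,1,2,1,1,0)! = -1/2  (running -1/2)
  +(−1)^2/∏(2,0,1,0,2,1)! = 1/4  (running -1/4)
⟨..|..⟩ = √(8/7)·(-1/4) = -0.267261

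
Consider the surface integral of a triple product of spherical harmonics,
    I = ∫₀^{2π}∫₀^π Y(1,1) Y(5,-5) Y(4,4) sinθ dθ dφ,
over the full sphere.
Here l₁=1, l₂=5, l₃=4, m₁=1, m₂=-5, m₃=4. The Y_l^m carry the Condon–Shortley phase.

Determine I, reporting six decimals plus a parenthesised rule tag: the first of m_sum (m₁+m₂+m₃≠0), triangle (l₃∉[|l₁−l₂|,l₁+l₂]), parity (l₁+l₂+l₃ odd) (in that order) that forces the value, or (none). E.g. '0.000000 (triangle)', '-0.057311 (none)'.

-0.329416 (none)

Checks pass: Σm=0; 10 even; l₃=4∈[4,6].
(2·1+1)(2·5+1)(2·4+1) = 297
Δ: 2! 0! 8! / 11! → 1/495
sum: t=1:−1/576 = -1/576
3j²(1 5 4; 0 0 0) = Δ·Π!·Σ² = 5/99  (sign -1)
sum: t=0:+1/80640 = 1/80640
3j²(1 5 4; 1 -5 4) = Δ·Π!·Σ² = 1/11  (sign +1)
combine: 4πI² = 297·5/99·1/11 = 15/11
take √, sign -1: I = -0.32941575
No selection rule forces the value: the integral is nonzero (none).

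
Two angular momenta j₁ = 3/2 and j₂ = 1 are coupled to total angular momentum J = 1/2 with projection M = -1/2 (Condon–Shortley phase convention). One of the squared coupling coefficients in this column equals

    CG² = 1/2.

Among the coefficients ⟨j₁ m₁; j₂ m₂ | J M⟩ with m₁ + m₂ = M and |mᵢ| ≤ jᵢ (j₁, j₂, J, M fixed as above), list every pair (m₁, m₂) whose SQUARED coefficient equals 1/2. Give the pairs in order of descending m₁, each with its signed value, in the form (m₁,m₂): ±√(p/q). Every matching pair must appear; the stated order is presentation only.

(-3/2,1): +√(1/2)

Admissible pairs with m₁+m₂ = M = -1/2: (-3/2,1), (-1/2,0), (1/2,-1)
  (m₁,m₂)=(1/2,-1): CG² = 1/6, CG = +√(1/6)
  (m₁,m₂)=(-1/2,0): CG² = 1/3, CG = −√(1/3)
  (m₁,m₂)=(-3/2,1): CG² = 1/2, CG = +√(1/2)   ← matches the target
Pairs with CG² = 1/2: (-3/2,1): +√(1/2)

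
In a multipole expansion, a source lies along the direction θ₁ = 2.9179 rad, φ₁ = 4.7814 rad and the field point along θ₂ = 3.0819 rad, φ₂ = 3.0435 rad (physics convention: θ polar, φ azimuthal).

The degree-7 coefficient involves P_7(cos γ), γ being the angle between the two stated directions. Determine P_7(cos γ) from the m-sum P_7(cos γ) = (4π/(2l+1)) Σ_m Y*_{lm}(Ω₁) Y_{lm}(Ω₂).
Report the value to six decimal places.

Summing Y*_{l m}(θ₁,φ₁)·Y_{l m}(θ₂,φ₂) over m ∈ [−7, 7]; prefactor 4π/(2·7+1) = 0.837758:
  term(m=-7) = 0.00000 - 0.00000j   from Y*(Ω₁)=-0.00001 + 0.00001j, Y(Ω₂)=-0.00000 - 0.00000j
  term(m=-6) = -0.00000 - 0.00000j   from Y*(Ω₁)=0.00020 + 0.00009j, Y(Ω₂)=-0.00000 - 0.00000j
  term(m=-5) = -0.00000 + 0.00000j   from Y*(Ω₁)=0.00076 - 0.00211j, Y(Ω₂)=-0.00000 - 0.00000j
  term(m=-4) = 0.00000 + 0.00000j   from Y*(Ω₁)=-0.01561 - 0.00442j, Y(Ω₂)=-0.00009 - 0.00004j
  term(m=-3) = 0.00008 - 0.00014j   from Y*(Ω₁)=-0.01726 + 0.08217j, Y(Ω₂)=-0.00178 - 0.00054j
  term(m=-2) = -0.00741 - 0.00257j   from Y*(Ω₁)=0.29510 + 0.04099j, Y(Ω₂)=-0.02583 - 0.00513j
  term(m=-1) = -0.02503 + 0.14837j   from Y*(Ω₁)=0.04359 - 0.63056j, Y(Ω₂)=-0.23691 - 0.02331j
  term(m=+0) = 0.46739 + 0.00000j   from Y*(Ω₁)=-0.44997 + 0.00000j, Y(Ω₂)=-1.03871 + 0.00000j
  term(m=+1) = -0.02503 - 0.14837j   from Y*(Ω₁)=-0.04359 - 0.63056j, Y(Ω₂)=0.23691 - 0.02331j
  term(m=+2) = -0.00741 + 0.00257j   from Y*(Ω₁)=0.29510 - 0.04099j, Y(Ω₂)=-0.02583 + 0.00513j
  term(m=+3) = 0.00008 + 0.00014j   from Y*(Ω₁)=0.01726 + 0.08217j, Y(Ω₂)=0.00178 - 0.00054j
  term(m=+4) = 0.00000 - 0.00000j   from Y*(Ω₁)=-0.01561 + 0.00442j, Y(Ω₂)=-0.00009 + 0.00004j
  term(m=+5) = -0.00000 - 0.00000j   from Y*(Ω₁)=-0.00076 - 0.00211j, Y(Ω₂)=0.00000 - 0.00000j
  term(m=+6) = -0.00000 + 0.00000j   from Y*(Ω₁)=0.00020 - 0.00009j, Y(Ω₂)=-0.00000 + 0.00000j
  term(m=+7) = 0.00000 + 0.00000j   from Y*(Ω₁)=0.00001 + 0.00001j, Y(Ω₂)=0.00000 - 0.00000j
Σ over m = 0.40267 + 0.00000j; ×(4π/15) → 0.33734 + 0.00000j. Real part: 0.337339

0.337339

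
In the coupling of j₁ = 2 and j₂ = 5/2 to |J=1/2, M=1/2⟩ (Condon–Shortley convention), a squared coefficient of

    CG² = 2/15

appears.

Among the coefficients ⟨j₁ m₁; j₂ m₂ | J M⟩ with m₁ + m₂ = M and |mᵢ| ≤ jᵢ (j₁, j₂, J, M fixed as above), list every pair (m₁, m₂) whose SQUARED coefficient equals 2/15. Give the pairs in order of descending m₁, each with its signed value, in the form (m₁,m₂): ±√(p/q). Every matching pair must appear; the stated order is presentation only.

Admissible pairs with m₁+m₂ = M = 1/2: (-2,5/2), (-1,3/2), (0,1/2), (1,-1/2), (2,-3/2)
  (m₁,m₂)=(2,-3/2): CG² = 1/15, CG = +√(1/15)
  (m₁,m₂)=(1,-1/2): CG² = 2/15, CG = −√(2/15)   ← matches the target
  (m₁,m₂)=(0,1/2): CG² = 1/5, CG = +√(1/5)
  (m₁,m₂)=(-1,3/2): CG² = 4/15, CG = −√(4/15)
  (m₁,m₂)=(-2,5/2): CG² = 1/3, CG = +√(1/3)
Pairs with CG² = 2/15: (1,-1/2): −√(2/15)

(1,-1/2): −√(2/15)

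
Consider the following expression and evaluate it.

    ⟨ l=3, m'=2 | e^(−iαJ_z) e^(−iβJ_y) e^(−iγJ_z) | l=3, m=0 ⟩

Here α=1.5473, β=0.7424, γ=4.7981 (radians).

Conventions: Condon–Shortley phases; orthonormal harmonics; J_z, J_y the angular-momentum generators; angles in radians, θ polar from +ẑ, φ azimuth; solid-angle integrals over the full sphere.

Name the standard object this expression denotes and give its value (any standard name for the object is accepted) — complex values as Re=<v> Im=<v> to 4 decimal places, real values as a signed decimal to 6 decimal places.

This is a Wigner D-matrix element — the rotation-matrix element ⟨l m'| R(α,β,γ) |l m⟩ in the angular-momentum basis.
Split into d^3_{2,0}(β=0.7424) × two z-phases.
Half-angle: c=0.931893, s=0.362734. N=√(120·1·6·6)=65.726707
k: max(0,(0)−(2))=0 … min(3+(0),3−(2))=1
  k=0: (−1)^2·65.7267/(12)·0.9319^4·0.3627^2 = +0.543502
  k=1: (−1)^3·65.7267/(12)·0.9319^2·0.3627^4 = -0.082347
d^3_{2,0}(0.7424) = +0.543502 -0.082347 = +0.461155
D = (-0.998896-0.046975i)·(+0.461155)·(+1.000000+0.000000i) = -0.460646-0.021663i

Wigner D-matrix element, Re=-0.4606 Im=-0.0217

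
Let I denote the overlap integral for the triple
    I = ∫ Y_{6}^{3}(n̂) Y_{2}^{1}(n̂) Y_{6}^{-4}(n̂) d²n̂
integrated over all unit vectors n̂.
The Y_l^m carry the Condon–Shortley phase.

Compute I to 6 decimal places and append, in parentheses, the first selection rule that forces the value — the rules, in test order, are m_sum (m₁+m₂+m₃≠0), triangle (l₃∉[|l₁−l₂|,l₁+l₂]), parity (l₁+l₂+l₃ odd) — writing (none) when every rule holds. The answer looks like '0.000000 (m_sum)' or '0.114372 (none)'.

0.179515 (none)

Checks pass: Σm=0; 14 even; l₃=6∈[4,8].
(2·6+1)(2·2+1)(2·6+1) = 845
Δ: 2! 10! 2! / 15! → 1/90090
sum: t=0:+1/69120 t=1:−1/14400 t=2:+1/69120 = -7/172800
3j²(6 2 6; 0 0 0) = Δ·Π!·Σ² = 14/715  (sign -1)
sum: t=1:−1/161280 t=2:+1/725760 = -1/207360
3j²(6 2 6; 3 1 -4) = Δ·Π!·Σ² = 7/286  (sign -1)
combine: 4πI² = 845·14/715·7/286 = 49/121
take √, sign +1: I = 0.17951487
No selection rule forces the value: the integral is nonzero (none).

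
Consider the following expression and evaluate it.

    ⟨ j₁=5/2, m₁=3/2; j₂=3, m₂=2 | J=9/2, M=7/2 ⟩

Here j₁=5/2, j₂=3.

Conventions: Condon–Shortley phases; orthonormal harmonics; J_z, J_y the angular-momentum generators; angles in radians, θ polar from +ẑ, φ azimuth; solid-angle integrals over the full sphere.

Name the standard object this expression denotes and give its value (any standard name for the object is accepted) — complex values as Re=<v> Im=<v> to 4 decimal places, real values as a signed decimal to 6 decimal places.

Clebsch–Gordan coefficient, −√(1/99) ≈ -0.100504

This is a Clebsch–Gordan (vector-coupling) coefficient.
√[10·1!4!5!/11! · 4!1!5!1!8!1!] = √(921600/11)
  +(−1)^0/∏(0,1,1,5,3,0)! = 1/720  (running 1/720)
  +(−1)^1/∏(1,0,0,4,4,1)! = -1/576  (running -1/2880)
⟨..|..⟩ = √(921600/11)·(-1/2880) = -0.100504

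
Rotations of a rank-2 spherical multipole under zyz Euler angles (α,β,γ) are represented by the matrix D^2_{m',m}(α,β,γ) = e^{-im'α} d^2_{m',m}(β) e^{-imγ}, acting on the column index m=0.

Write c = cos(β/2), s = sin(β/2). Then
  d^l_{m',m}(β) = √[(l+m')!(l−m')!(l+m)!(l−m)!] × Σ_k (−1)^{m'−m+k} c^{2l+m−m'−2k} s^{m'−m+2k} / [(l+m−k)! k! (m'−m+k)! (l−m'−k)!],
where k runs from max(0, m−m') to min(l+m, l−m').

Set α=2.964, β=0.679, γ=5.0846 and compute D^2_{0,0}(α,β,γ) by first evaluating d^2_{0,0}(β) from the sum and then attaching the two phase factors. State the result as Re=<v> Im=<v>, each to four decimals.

Re=0.4084 Im=0.0000

Split into d^2_{0,0}(β=0.6790) × two z-phases.
With c≡cos(β/2)=0.942921 and s≡sin(β/2)=0.333016, N=[2·2·2·2]^{1/2}=4.000000
k∈{0,1,2} keeps every argument non-negative
  k=0: (−1)^0·4.0000/(4)·0.9429^4·0.3330^0 = +0.790500
  k=1: (−1)^1·4.0000/(1)·0.9429^2·0.3330^2 = -0.394403
  k=2: (−1)^2·4.0000/(4)·0.9429^0·0.3330^4 = +0.012299
d^2_{0,0}(0.6790) = +0.790500 -0.394403 +0.012299 = +0.408395
D = (+1.000000+0.000000i)·(+0.408395)·(+1.000000+0.000000i) = +0.408395+0.000000i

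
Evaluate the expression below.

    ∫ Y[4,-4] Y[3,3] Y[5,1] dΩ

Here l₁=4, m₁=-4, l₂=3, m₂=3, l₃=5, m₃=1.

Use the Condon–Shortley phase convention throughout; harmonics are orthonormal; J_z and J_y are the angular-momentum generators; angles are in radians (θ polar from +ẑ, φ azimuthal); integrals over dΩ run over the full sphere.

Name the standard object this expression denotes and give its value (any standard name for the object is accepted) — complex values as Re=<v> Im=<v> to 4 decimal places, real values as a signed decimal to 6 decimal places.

This is a Gaunt coefficient — the integral of a triple product of spherical harmonics over the sphere.
Rules hold: Σm=0, L=12 even, 1≤5≤7.
N = 9·7·11 = 693
Δ = 2!·6!·4!/13! = 1/180180
Racah Σ t=0..2: t=0:+1/576 t=1:−1/144 t=2:+1/576 = -1/288
⇒ 3j(4 3 5; 0 0 0)² = 20/1001, sgn +1
Racah Σ t=2..2: t=2:+1/34560 = 1/34560
⇒ 3j(4 3 5; -4 3 1)² = 1/429, sgn +1
4πI² = N·(3j₀)²·(3jₘ)² = 60/1859
I = +1·√(0.0322754/4π) = 0.05067935

Gaunt coefficient, +0.050679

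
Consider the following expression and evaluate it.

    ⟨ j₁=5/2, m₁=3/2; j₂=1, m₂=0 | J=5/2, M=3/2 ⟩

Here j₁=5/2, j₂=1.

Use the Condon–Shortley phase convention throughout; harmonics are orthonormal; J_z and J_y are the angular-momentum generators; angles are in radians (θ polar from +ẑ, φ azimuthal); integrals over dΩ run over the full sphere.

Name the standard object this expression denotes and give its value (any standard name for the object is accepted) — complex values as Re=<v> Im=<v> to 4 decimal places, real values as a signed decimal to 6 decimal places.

Clebsch–Gordan coefficient, +√(9/35) ≈ +0.507093

This is a Clebsch–Gordan (vector-coupling) coefficient.
√[6·1!4!1!/7! · 4!1!1!1!4!1!] = √(576/35)
  +(−1)^0/∏(0,1,1,1,3,0)! = 1/6  (running 1/6)
  +(−1)^1/∏(1,0,0,0,4,1)! = -1/24  (running 1/8)
⟨..|..⟩ = √(576/35)·(1/8) = +0.507093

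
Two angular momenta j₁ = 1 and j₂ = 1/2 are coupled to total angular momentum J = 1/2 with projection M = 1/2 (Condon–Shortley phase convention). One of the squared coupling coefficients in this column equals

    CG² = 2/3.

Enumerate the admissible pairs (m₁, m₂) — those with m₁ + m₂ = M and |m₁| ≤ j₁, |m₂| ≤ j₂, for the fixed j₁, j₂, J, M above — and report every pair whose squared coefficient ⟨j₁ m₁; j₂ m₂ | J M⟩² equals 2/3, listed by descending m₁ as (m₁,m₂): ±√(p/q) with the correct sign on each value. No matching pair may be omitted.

(1,-1/2): +√(2/3)

Admissible pairs with m₁+m₂ = M = 1/2: (0,1/2), (1,-1/2)
  (m₁,m₂)=(1,-1/2): CG² = 2/3, CG = +√(2/3)   ← matches the target
  (m₁,m₂)=(0,1/2): CG² = 1/3, CG = −√(1/3)
Pairs with CG² = 2/3: (1,-1/2): +√(2/3)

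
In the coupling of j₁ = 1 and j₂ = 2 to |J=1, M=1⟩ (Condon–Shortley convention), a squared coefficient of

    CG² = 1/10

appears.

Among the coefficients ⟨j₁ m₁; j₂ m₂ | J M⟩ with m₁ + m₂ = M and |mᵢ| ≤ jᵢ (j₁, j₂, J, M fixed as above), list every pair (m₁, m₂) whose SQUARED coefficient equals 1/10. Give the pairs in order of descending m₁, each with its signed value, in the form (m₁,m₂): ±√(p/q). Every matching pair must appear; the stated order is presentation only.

(1,0): +√(1/10)

Admissible pairs with m₁+m₂ = M = 1: (-1,2), (0,1), (1,0)
  (m₁,m₂)=(1,0): CG² = 1/10, CG = +√(1/10)   ← matches the target
  (m₁,m₂)=(0,1): CG² = 3/10, CG = −√(3/10)
  (m₁,m₂)=(-1,2): CG² = 3/5, CG = +√(3/5)
Pairs with CG² = 1/10: (1,0): +√(1/10)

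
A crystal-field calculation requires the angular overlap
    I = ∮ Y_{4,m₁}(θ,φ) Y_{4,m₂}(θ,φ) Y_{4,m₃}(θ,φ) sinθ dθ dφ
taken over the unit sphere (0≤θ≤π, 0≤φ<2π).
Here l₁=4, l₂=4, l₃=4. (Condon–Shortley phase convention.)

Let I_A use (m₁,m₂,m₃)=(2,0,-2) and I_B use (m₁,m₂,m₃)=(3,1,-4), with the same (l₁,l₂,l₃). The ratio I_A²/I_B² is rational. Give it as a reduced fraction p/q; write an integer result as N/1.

121/490

Shared (l₁,l₂,l₃)=(4,4,4): N and (l;000)² cancel in I_A²/I_B².
A: Δ = 4!·4!·4!/13! = 1/450450; Racah Σ t=0..2: t=0:+1/2304 t=1:−1/216 t=2:+1/384 = -11/6912; ⇒ 3j(4 4 4; 2 0 -2)² = 11/1638, sgn -1
B: Δ = 4!·4!·4!/13! = 1/450450; Racah Σ t=1..1: t=1:−1/3456 = -1/3456; ⇒ 3j(4 4 4; 3 1 -4)² = 35/1287, sgn -1
I_A²/I_B² = (11/1638)/(35/1287) = 121/490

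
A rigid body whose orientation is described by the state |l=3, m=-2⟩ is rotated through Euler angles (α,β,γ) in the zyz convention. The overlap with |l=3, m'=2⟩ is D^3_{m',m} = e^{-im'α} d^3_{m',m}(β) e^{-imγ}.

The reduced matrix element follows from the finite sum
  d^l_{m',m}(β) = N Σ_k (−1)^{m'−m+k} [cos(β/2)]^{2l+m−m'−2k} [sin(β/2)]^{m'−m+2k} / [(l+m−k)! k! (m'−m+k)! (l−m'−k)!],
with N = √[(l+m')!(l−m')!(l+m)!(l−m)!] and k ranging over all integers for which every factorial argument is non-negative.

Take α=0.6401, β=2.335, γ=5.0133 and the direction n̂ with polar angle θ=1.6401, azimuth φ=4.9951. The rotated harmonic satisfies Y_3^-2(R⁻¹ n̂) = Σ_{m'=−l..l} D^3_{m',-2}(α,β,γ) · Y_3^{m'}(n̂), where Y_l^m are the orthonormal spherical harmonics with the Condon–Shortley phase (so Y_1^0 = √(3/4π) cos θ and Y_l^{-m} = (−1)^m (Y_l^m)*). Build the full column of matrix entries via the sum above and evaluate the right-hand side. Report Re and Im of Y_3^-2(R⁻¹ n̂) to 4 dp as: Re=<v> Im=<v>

Re=-0.1998 Im=0.0006

Need the full column D^3_{m',-2} for m'=−3..3 at α=0.6401, β=2.3350, γ=5.0133.
cos(β/2)=0.392452, sin(β/2)=0.919772
d^3_{-3,-2}: single k=1 term ⇒ +0.020974;  D = +0.017077-0.012178i
d^3_{-2,-2}: k∈[0..1] ⇒ +0.003654 -0.100341 = -0.096687;  D = -0.029608+0.092042i
d^3_{-1,-2}: k∈[0..1] ⇒ -0.027078 +0.297462 = +0.270384;  D = -0.087328-0.255893i
d^3_{0,-2}: k∈[0..1] ⇒ +0.109918 -0.603748 = -0.493830;  D = +0.407067+0.279580i
d^3_{1,-2}: k∈[0..1] ⇒ -0.297462 +0.816937 = +0.519475;  D = -0.519094+0.019880i
d^3_{2,-2}: k∈[0..1] ⇒ +0.551144 -0.605455 = -0.054311;  D = +0.042286-0.034082i
d^3_{3,-2}: single k=0 term ⇒ -0.632797;  D = +0.157977-0.612760i
Y_3^{m'}(θ=1.6401,φ=4.9951) and Σ D·Y over m':
  (+0.0171-0.0122i)·(-0.3107-0.2740i)  (-0.0296+0.0920i)·(+0.0595-0.0377i)  (-0.0873-0.2559i)·(-0.0878-0.3022i)  (+0.4071+0.2796i)·(+0.0769+0.0000i)  (-0.5191+0.0199i)·(+0.0878-0.3022i)  (+0.0423-0.0341i)·(+0.0595+0.0377i)  (+0.1580-0.6128i)·(+0.3107-0.2740i)
Y_3^-2(R⁻¹ n̂) = -0.199835+0.000566i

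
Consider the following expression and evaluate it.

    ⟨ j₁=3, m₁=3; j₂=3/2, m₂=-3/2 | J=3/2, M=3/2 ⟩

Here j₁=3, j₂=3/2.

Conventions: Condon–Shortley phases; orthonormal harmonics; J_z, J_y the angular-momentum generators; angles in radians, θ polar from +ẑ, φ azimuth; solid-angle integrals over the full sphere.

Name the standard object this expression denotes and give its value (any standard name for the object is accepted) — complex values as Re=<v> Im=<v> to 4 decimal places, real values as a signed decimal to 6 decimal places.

This is a Clebsch–Gordan (vector-coupling) coefficient.
√[4·3!3!0!/7! · 6!0!0!3!3!0!] = √(5184/7)
  +(−1)^0/∏(0,3,0,0,3,0)! = 1/36  (running 1/36)
⟨..|..⟩ = √(5184/7)·(1/36) = +0.755929

Clebsch–Gordan coefficient, +√(4/7) ≈ +0.755929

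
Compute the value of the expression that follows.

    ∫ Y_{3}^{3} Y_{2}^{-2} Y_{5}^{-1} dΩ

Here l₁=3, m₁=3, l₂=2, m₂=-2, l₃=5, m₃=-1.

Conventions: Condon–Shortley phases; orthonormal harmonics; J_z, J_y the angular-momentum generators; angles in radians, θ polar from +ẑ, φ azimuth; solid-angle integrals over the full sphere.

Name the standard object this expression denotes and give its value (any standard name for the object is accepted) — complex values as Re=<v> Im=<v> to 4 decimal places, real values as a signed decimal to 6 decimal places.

Gaunt coefficient, -0.023961

This is a Gaunt coefficient — the integral of a triple product of spherical harmonics over the sphere.
Checks pass: Σm=0; 10 even; l₃=5∈[1,5].
(2·3+1)(2·2+1)(2·5+1) = 385
Δ: 0! 6! 4! / 11! → 1/2310
sum: t=0:+1/144 = 1/144
3j²(3 2 5; 0 0 0) = Δ·Π!·Σ² = 10/231  (sign -1)
sum: t=0:+1/17280 = 1/17280
3j²(3 2 5; 3 -2 -1) = Δ·Π!·Σ² = 1/2310  (sign +1)
combine: 4πI² = 385·10/231·1/2310 = 5/693
take √, sign -1: I = -0.02396147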